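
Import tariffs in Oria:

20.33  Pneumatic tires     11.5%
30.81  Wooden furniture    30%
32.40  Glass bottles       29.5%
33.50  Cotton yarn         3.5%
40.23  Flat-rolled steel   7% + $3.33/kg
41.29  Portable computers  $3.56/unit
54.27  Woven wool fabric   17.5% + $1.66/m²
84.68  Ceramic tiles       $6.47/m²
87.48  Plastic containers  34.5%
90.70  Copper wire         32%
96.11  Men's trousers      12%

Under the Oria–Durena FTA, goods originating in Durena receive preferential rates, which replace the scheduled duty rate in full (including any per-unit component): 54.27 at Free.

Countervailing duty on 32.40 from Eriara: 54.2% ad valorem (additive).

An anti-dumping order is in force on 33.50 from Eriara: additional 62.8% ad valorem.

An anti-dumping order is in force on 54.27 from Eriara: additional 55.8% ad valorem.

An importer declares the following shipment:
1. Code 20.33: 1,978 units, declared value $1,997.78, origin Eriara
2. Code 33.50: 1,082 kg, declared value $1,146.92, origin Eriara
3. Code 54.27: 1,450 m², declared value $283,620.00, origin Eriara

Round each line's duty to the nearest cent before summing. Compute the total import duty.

Line 1 (20.33, Eriara, 1,978 units, $1,997.78):
Base rate for 20.33 is 11.5%.
Duty = $1,997.78 × 11.5% = $229.74.
Line 2 (33.50, Eriara, 1,082 kg, $1,146.92):
Base rate for 33.50 is 3.5%.
Additional duty on 33.50 from Eriara: +62.8%. Applied ad valorem rate: 3.5% + 62.8% = 66.3%.
Duty = $1,146.92 × 66.3% = $760.41.
Line 3 (54.27, Eriara, 1,450 m², $283,620.00):
Base rate for 54.27 is 17.5% + $1.66/m².
54.27 has an FTA preferential rate, but origin Eriara is not Durena; base rate stands.
Additional duty on 54.27 from Eriara: +55.8%. Applied ad valorem rate: 17.5% + 55.8% = 73.3%.
Duty = $283,620.00 × 73.3% + 1,450 × $1.66 = $210,300.46.
Total = $229.74 + $760.41 + $210,300.46 = $211,290.61.

$211,290.61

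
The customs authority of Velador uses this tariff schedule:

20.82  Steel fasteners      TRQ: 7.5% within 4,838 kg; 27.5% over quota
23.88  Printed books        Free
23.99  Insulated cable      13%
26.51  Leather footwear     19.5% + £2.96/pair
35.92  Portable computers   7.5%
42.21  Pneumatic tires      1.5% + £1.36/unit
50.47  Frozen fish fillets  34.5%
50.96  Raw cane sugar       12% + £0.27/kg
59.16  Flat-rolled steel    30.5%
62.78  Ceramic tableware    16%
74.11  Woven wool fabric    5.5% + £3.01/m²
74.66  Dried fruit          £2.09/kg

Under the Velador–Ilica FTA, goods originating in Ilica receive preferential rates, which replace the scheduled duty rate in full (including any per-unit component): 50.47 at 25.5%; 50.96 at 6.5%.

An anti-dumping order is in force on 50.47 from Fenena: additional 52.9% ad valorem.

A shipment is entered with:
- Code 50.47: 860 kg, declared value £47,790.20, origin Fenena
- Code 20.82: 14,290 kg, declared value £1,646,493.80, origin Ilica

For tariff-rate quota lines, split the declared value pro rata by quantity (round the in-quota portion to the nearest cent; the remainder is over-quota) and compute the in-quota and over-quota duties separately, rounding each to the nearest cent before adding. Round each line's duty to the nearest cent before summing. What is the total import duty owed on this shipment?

Line 1 (50.47, Fenena, 860 kg, £47,790.20):
Base rate for 50.47 is 34.5%.
50.47 has an FTA preferential rate, but origin Fenena is not Ilica; base rate stands.
Additional duty on 50.47 from Fenena: +52.9%. Applied ad valorem rate: 34.5% + 52.9% = 87.4%.
Duty = £47,790.20 × 87.4% = £41,768.63.
Line 2 (20.82, Ilica, 14,290 kg, £1,646,493.80):
Code 20.82 is under a tariff-rate quota (threshold 4,838 kg). In-quota: 4,838 kg at 7.5%; over-quota: 9,452 kg at 27.5%.
Pro-rata value split: in-quota = £1,646,493.80 × 4,838/14,290 = £557,434.36; over-quota = £1,646,493.80 − £557,434.36 = £1,089,059.44.
In-quota duty = £557,434.36 × 7.5% = £41,807.58. Over-quota duty = £1,089,059.44 × 27.5% = £299,491.35.
Line duty = £41,807.58 + £299,491.35 = £341,298.93.
Total = £41,768.63 + £341,298.93 = £383,067.56.

£383,067.56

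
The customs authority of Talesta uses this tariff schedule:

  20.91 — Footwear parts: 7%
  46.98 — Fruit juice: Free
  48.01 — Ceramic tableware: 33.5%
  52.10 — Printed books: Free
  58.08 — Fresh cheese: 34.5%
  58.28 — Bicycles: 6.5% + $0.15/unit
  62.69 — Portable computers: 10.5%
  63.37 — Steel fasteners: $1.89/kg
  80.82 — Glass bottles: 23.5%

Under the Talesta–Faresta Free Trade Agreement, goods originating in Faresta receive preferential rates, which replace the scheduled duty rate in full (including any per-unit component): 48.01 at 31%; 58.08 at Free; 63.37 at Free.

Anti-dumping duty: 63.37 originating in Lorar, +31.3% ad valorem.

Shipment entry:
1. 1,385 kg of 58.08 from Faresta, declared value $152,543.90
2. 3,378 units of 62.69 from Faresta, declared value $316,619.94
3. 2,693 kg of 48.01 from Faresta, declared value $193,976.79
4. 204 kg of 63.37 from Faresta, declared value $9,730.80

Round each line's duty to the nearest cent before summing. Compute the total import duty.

$93,377.89

Line 1 (58.08, Faresta, 1,385 kg, $152,543.90):
Base rate for 58.08 is 34.5%.
Origin Faresta qualifies under the Talesta–Faresta agreement and 58.08 is covered: preferential rate Free applies instead.
Duty = $152,543.90 × 0% = $0.00.
Line 2 (62.69, Faresta, 3,378 units, $316,619.94):
Base rate for 62.69 is 10.5%.
Origin Faresta is the FTA partner but 62.69 is not on the preference list; base rate stands.
Duty = $316,619.94 × 10.5% = $33,245.09.
Line 3 (48.01, Faresta, 2,693 kg, $193,976.79):
Base rate for 48.01 is 33.5%.
Origin Faresta qualifies under the Talesta–Faresta agreement and 48.01 is covered: preferential rate 31% applies instead.
Duty = $193,976.79 × 31% = $60,132.80.
Line 4 (63.37, Faresta, 204 kg, $9,730.80):
Base rate for 63.37 is $1.89/kg.
Origin Faresta qualifies under the Talesta–Faresta agreement and 63.37 is covered: preferential rate Free applies instead.
The additional-duty order on 63.37 targets Lorar, not Faresta; it does not apply.
Duty = $9,730.80 × 0% = $0.00.
Total = $0.00 + $33,245.09 + $60,132.80 + $0.00 = $93,377.89.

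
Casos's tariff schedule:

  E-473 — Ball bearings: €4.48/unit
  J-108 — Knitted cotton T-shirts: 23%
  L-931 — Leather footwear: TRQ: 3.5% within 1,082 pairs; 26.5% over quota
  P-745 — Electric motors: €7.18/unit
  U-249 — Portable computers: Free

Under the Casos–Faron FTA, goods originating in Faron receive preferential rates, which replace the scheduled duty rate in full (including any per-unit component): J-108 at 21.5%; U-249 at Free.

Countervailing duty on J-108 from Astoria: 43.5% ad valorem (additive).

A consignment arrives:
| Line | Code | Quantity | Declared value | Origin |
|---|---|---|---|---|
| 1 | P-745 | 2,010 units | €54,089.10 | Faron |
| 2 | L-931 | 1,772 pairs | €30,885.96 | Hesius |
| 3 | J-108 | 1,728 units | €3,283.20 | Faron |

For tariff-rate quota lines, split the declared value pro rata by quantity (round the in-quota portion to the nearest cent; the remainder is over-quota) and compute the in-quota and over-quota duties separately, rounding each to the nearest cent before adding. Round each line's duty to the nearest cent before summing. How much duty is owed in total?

€18,984.84

Line 1 (P-745, Faron, 2,010 units, €54,089.10):
Base rate for P-745 is €7.18/unit.
Origin Faron is the FTA partner but P-745 is not on the preference list; base rate stands.
Duty = 2,010 × €7.18 = €14,431.80.
Line 2 (L-931, Hesius, 1,772 pairs, €30,885.96):
Code L-931 is under a tariff-rate quota (threshold 1,082 pairs). In-quota: 1,082 pairs at 3.5%; over-quota: 690 pairs at 26.5%.
Pro-rata value split: in-quota = €30,885.96 × 1,082/1,772 = €18,859.26; over-quota = €30,885.96 − €18,859.26 = €12,026.70.
In-quota duty = €18,859.26 × 3.5% = €660.07. Over-quota duty = €12,026.70 × 26.5% = €3,187.08.
Line duty = €660.07 + €3,187.08 = €3,847.15.
Line 3 (J-108, Faron, 1,728 units, €3,283.20):
Base rate for J-108 is 23%.
Origin Faron qualifies under the Casos–Faron agreement and J-108 is covered: preferential rate 21.5% applies instead.
The additional-duty order on J-108 targets Astoria, not Faron; it does not apply.
Duty = €3,283.20 × 21.5% = €705.89.
Total = €14,431.80 + €3,847.15 + €705.89 = €18,984.84.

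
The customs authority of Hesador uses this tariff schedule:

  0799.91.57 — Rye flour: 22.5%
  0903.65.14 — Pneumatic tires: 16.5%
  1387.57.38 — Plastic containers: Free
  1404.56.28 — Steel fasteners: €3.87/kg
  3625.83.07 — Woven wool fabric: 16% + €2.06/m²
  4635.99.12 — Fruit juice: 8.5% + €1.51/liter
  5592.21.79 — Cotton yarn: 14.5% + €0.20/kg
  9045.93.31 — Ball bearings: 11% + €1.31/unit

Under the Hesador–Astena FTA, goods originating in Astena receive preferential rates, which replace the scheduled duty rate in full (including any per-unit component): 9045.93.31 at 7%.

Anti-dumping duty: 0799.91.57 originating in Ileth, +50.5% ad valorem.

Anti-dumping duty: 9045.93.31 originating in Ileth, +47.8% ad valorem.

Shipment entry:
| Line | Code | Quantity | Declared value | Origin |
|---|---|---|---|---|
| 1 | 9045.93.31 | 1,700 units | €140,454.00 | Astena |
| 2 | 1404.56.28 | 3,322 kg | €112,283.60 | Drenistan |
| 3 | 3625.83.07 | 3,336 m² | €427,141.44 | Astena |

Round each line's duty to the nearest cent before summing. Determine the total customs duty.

Line 1 (9045.93.31, Astena, 1,700 units, €140,454.00):
Base rate for 9045.93.31 is 11% + €1.31/unit.
Origin Astena qualifies under the Hesador–Astena agreement and 9045.93.31 is covered: preferential rate 7% applies instead.
The additional-duty order on 9045.93.31 targets Ileth, not Astena; it does not apply.
Duty = €140,454.00 × 7% = €9,831.78.
Line 2 (1404.56.28, Drenistan, 3,322 kg, €112,283.60):
Base rate for 1404.56.28 is €3.87/kg.
Duty = 3,322 × €3.87 = €12,856.14.
Line 3 (3625.83.07, Astena, 3,336 m², €427,141.44):
Base rate for 3625.83.07 is 16% + €2.06/m².
Origin Astena is the FTA partner but 3625.83.07 is not on the preference list; base rate stands.
Duty = €427,141.44 × 16% + 3,336 × €2.06 = €75,214.79.
Total = €9,831.78 + €12,856.14 + €75,214.79 = €97,902.71.

€97,902.71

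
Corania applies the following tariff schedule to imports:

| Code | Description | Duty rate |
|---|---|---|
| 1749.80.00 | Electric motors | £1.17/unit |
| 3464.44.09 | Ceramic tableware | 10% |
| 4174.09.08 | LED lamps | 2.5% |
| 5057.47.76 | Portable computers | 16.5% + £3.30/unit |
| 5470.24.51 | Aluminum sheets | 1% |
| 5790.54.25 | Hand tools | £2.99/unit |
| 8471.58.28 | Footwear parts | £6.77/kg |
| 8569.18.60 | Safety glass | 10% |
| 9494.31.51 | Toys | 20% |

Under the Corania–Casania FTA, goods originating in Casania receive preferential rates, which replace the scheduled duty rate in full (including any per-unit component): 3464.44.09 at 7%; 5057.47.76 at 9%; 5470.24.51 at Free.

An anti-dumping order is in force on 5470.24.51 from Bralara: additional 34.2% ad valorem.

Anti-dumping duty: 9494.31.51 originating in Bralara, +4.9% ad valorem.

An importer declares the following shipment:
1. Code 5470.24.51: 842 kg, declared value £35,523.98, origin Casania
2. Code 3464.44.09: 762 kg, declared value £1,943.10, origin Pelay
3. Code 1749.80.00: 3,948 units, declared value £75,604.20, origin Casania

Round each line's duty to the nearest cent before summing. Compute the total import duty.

£4,813.47

Line 1 (5470.24.51, Casania, 842 kg, £35,523.98):
Base rate for 5470.24.51 is 1%.
Origin Casania qualifies under the Corania–Casania agreement and 5470.24.51 is covered: preferential rate Free applies instead.
The additional-duty order on 5470.24.51 targets Bralara, not Casania; it does not apply.
Duty = £35,523.98 × 0% = £0.00.
Line 2 (3464.44.09, Pelay, 762 kg, £1,943.10):
Base rate for 3464.44.09 is 10%.
3464.44.09 has an FTA preferential rate, but origin Pelay is not Casania; base rate stands.
Duty = £1,943.10 × 10% = £194.31.
Line 3 (1749.80.00, Casania, 3,948 units, £75,604.20):
Base rate for 1749.80.00 is £1.17/unit.
Origin Casania is the FTA partner but 1749.80.00 is not on the preference list; base rate stands.
Duty = 3,948 × £1.17 = £4,619.16.
Total = £0.00 + £194.31 + £4,619.16 = £4,813.47.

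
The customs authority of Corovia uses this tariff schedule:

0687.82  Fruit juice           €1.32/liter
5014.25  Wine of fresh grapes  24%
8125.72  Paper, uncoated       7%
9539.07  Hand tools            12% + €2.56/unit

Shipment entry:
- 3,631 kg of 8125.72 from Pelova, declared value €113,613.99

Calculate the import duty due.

Line 1 (8125.72, Pelova, 3,631 kg, €113,613.99):
Base rate for 8125.72 is 7%.
Duty = €113,613.99 × 7% = €7,952.98.

€7,952.98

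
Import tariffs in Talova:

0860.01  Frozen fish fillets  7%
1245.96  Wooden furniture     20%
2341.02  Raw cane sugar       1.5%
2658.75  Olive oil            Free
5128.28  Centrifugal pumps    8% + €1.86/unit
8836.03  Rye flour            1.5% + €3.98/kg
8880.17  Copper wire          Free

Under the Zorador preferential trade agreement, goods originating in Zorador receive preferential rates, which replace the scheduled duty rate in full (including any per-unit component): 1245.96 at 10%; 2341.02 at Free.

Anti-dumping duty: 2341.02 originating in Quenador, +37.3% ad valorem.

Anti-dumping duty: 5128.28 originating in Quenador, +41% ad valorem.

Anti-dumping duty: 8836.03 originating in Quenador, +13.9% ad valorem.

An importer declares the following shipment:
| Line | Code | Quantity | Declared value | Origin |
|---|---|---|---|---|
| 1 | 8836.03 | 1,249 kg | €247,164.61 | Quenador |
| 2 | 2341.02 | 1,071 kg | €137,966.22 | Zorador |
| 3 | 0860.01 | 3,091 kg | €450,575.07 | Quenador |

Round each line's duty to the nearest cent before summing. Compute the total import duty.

Line 1 (8836.03, Quenador, 1,249 kg, €247,164.61):
Base rate for 8836.03 is 1.5% + €3.98/kg.
Additional duty on 8836.03 from Quenador: +13.9%. Applied ad valorem rate: 1.5% + 13.9% = 15.4%.
Duty = €247,164.61 × 15.4% + 1,249 × €3.98 = €43,034.37.
Line 2 (2341.02, Zorador, 1,071 kg, €137,966.22):
Base rate for 2341.02 is 1.5%.
Origin Zorador qualifies under the Talova–Zorador agreement and 2341.02 is covered: preferential rate Free applies instead.
The additional-duty order on 2341.02 targets Quenador, not Zorador; it does not apply.
Duty = €137,966.22 × 0% = €0.00.
Line 3 (0860.01, Quenador, 3,091 kg, €450,575.07):
Base rate for 0860.01 is 7%.
Duty = €450,575.07 × 7% = €31,540.25.
Total = €43,034.37 + €0.00 + €31,540.25 = €74,574.62.

€74,574.62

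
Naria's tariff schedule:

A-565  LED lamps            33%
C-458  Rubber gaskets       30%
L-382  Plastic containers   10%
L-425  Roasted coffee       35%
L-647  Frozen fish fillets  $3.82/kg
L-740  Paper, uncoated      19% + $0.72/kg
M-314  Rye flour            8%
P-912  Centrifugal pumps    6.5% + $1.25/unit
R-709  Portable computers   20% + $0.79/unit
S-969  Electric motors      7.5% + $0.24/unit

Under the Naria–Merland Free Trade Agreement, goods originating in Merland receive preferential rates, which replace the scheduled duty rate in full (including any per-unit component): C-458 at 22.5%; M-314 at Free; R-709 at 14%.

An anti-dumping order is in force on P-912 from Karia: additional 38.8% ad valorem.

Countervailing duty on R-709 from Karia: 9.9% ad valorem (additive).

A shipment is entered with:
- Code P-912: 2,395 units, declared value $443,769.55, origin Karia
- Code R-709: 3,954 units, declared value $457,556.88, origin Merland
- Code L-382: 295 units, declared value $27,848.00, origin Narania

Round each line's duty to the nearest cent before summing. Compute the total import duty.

$270,864.12

Line 1 (P-912, Karia, 2,395 units, $443,769.55):
Base rate for P-912 is 6.5% + $1.25/unit.
Additional duty on P-912 from Karia: +38.8%. Applied ad valorem rate: 6.5% + 38.8% = 45.3%.
Duty = $443,769.55 × 45.3% + 2,395 × $1.25 = $204,021.36.
Line 2 (R-709, Merland, 3,954 units, $457,556.88):
Base rate for R-709 is 20% + $0.79/unit.
Origin Merland qualifies under the Naria–Merland agreement and R-709 is covered: preferential rate 14% applies instead.
The additional-duty order on R-709 targets Karia, not Merland; it does not apply.
Duty = $457,556.88 × 14% = $64,057.96.
Line 3 (L-382, Narania, 295 units, $27,848.00):
Base rate for L-382 is 10%.
Duty = $27,848.00 × 10% = $2,784.80.
Total = $204,021.36 + $64,057.96 + $2,784.80 = $270,864.12.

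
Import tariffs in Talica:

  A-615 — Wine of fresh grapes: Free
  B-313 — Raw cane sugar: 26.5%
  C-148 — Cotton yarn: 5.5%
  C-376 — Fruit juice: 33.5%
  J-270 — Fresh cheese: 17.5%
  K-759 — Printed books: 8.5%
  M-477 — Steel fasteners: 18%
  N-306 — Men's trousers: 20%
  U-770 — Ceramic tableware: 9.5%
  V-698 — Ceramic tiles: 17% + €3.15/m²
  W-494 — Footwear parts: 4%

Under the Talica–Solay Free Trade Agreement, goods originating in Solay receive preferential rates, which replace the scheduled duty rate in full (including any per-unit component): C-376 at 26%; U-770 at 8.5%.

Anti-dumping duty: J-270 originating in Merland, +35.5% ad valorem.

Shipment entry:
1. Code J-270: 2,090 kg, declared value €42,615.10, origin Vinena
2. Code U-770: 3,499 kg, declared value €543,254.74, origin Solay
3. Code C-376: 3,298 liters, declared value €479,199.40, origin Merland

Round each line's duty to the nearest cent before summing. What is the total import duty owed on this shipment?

€214,166.09

Line 1 (J-270, Vinena, 2,090 kg, €42,615.10):
Base rate for J-270 is 17.5%.
The additional-duty order on J-270 targets Merland, not Vinena; it does not apply.
Duty = €42,615.10 × 17.5% = €7,457.64.
Line 2 (U-770, Solay, 3,499 kg, €543,254.74):
Base rate for U-770 is 9.5%.
Origin Solay qualifies under the Talica–Solay agreement and U-770 is covered: preferential rate 8.5% applies instead.
Duty = €543,254.74 × 8.5% = €46,176.65.
Line 3 (C-376, Merland, 3,298 liters, €479,199.40):
Base rate for C-376 is 33.5%.
C-376 has an FTA preferential rate, but origin Merland is not Solay; base rate stands.
Duty = €479,199.40 × 33.5% = €160,531.80.
Total = €7,457.64 + €46,176.65 + €160,531.80 = €214,166.09.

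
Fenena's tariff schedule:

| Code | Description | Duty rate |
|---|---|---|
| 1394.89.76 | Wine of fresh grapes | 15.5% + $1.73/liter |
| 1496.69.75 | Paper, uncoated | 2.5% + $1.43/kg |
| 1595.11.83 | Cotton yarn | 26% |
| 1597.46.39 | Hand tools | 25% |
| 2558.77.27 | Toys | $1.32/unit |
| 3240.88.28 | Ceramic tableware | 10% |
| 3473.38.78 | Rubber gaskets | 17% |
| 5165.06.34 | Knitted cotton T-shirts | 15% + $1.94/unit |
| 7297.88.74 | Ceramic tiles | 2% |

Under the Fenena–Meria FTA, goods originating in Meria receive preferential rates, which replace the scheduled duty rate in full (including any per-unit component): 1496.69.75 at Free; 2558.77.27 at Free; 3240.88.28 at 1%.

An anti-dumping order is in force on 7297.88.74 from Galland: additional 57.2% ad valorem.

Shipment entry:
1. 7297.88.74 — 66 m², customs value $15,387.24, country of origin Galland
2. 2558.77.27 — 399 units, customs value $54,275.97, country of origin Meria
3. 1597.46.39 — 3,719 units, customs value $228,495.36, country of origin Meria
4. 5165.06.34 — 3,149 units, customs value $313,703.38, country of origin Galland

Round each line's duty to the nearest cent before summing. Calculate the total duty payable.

Line 1 (7297.88.74, Galland, 66 m², $15,387.24):
Base rate for 7297.88.74 is 2%.
Additional duty on 7297.88.74 from Galland: +57.2%. Applied ad valorem rate: 2% + 57.2% = 59.2%.
Duty = $15,387.24 × 59.2% = $9,109.25.
Line 2 (2558.77.27, Meria, 399 units, $54,275.97):
Base rate for 2558.77.27 is $1.32/unit.
Origin Meria qualifies under the Fenena–Meria agreement and 2558.77.27 is covered: preferential rate Free applies instead.
Duty = $54,275.97 × 0% = $0.00.
Line 3 (1597.46.39, Meria, 3,719 units, $228,495.36):
Base rate for 1597.46.39 is 25%.
Origin Meria is the FTA partner but 1597.46.39 is not on the preference list; base rate stands.
Duty = $228,495.36 × 25% = $57,123.84.
Line 4 (5165.06.34, Galland, 3,149 units, $313,703.38):
Base rate for 5165.06.34 is 15% + $1.94/unit.
Duty = $313,703.38 × 15% + 3,149 × $1.94 = $53,164.57.
Total = $9,109.25 + $0.00 + $57,123.84 + $53,164.57 = $119,397.66.

$119,397.66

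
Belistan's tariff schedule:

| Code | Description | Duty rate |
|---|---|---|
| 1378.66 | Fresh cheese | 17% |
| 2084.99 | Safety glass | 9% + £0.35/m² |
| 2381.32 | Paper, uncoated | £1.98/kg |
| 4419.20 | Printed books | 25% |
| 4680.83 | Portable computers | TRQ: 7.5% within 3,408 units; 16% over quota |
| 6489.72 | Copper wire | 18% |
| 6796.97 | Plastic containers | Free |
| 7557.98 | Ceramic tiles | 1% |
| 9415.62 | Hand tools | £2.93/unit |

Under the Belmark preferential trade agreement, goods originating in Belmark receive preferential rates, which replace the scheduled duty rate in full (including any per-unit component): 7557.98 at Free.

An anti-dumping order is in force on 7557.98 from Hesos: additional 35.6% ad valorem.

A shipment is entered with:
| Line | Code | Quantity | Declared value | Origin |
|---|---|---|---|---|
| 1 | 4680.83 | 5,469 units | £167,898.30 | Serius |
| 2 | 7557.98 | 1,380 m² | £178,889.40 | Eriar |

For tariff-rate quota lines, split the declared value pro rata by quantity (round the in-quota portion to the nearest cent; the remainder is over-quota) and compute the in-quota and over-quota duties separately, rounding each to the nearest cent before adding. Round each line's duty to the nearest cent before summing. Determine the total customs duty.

Line 1 (4680.83, Serius, 5,469 units, £167,898.30):
Code 4680.83 is under a tariff-rate quota (threshold 3,408 units). In-quota: 3,408 units at 7.5%; over-quota: 2,061 units at 16%.
Pro-rata value split: in-quota = £167,898.30 × 3,408/5,469 = £104,625.60; over-quota = £167,898.30 − £104,625.60 = £63,272.70.
In-quota duty = £104,625.60 × 7.5% = £7,846.92. Over-quota duty = £63,272.70 × 16% = £10,123.63.
Line duty = £7,846.92 + £10,123.63 = £17,970.55.
Line 2 (7557.98, Eriar, 1,380 m², £178,889.40):
Base rate for 7557.98 is 1%.
7557.98 has an FTA preferential rate, but origin Eriar is not Belmark; base rate stands.
The additional-duty order on 7557.98 targets Hesos, not Eriar; it does not apply.
Duty = £178,889.40 × 1% = £1,788.89.
Total = £17,970.55 + £1,788.89 = £19,759.44.

£19,759.44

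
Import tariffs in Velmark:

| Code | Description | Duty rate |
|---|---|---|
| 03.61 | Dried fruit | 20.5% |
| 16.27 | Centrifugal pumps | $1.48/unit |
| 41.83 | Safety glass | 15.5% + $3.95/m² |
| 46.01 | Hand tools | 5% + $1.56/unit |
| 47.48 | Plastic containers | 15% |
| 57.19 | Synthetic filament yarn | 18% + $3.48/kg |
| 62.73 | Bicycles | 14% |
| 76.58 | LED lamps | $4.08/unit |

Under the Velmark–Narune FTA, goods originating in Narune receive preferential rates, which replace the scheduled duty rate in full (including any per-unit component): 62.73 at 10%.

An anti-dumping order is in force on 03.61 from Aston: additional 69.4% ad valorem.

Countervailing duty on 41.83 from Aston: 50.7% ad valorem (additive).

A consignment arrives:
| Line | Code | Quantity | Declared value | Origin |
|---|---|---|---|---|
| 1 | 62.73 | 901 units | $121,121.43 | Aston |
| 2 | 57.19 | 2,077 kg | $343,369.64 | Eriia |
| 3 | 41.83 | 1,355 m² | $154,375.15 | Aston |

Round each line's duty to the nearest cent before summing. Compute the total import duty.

$193,540.10

Line 1 (62.73, Aston, 901 units, $121,121.43):
Base rate for 62.73 is 14%.
62.73 has an FTA preferential rate, but origin Aston is not Narune; base rate stands.
Duty = $121,121.43 × 14% = $16,957.00.
Line 2 (57.19, Eriia, 2,077 kg, $343,369.64):
Base rate for 57.19 is 18% + $3.48/kg.
Duty = $343,369.64 × 18% + 2,077 × $3.48 = $69,034.50.
Line 3 (41.83, Aston, 1,355 m², $154,375.15):
Base rate for 41.83 is 15.5% + $3.95/m².
Additional duty on 41.83 from Aston: +50.7%. Applied ad valorem rate: 15.5% + 50.7% = 66.2%.
Duty = $154,375.15 × 66.2% + 1,355 × $3.95 = $107,548.60.
Total = $16,957.00 + $69,034.50 + $107,548.60 = $193,540.10.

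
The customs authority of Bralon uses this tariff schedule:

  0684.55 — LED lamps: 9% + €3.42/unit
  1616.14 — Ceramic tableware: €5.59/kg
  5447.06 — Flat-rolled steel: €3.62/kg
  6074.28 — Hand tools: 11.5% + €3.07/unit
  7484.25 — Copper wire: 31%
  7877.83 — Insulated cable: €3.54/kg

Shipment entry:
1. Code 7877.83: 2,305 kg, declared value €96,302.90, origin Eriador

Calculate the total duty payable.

Line 1 (7877.83, Eriador, 2,305 kg, €96,302.90):
Base rate for 7877.83 is €3.54/kg.
Duty = 2,305 × €3.54 = €8,159.70.

€8,159.70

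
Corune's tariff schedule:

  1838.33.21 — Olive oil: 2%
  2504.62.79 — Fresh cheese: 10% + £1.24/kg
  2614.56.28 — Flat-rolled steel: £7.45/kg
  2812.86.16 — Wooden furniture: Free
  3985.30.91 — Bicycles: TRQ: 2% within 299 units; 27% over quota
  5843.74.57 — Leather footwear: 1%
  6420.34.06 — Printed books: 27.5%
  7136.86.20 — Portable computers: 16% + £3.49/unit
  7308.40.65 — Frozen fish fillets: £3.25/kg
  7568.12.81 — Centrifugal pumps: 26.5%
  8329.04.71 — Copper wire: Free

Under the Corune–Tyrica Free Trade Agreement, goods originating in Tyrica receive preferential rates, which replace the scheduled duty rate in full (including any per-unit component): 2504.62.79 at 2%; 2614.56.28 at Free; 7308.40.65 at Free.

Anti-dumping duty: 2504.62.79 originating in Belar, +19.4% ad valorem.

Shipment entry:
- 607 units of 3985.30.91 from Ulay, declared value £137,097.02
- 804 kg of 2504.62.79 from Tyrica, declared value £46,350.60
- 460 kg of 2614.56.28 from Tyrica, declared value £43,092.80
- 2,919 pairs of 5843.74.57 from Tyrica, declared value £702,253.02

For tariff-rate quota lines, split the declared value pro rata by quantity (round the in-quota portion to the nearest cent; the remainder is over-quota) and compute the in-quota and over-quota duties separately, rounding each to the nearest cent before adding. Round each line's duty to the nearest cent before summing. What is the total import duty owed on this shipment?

£28,082.70

Line 1 (3985.30.91, Ulay, 607 units, £137,097.02):
Code 3985.30.91 is under a tariff-rate quota (threshold 299 units). In-quota: 299 units at 2%; over-quota: 308 units at 27%.
Pro-rata value split: in-quota = £137,097.02 × 299/607 = £67,532.14; over-quota = £137,097.02 − £67,532.14 = £69,564.88.
In-quota duty = £67,532.14 × 2% = £1,350.64. Over-quota duty = £69,564.88 × 27% = £18,782.52.
Line duty = £1,350.64 + £18,782.52 = £20,133.16.
Line 2 (2504.62.79, Tyrica, 804 kg, £46,350.60):
Base rate for 2504.62.79 is 10% + £1.24/kg.
Origin Tyrica qualifies under the Corune–Tyrica agreement and 2504.62.79 is covered: preferential rate 2% applies instead.
The additional-duty order on 2504.62.79 targets Belar, not Tyrica; it does not apply.
Duty = £46,350.60 × 2% = £927.01.
Line 3 (2614.56.28, Tyrica, 460 kg, £43,092.80):
Base rate for 2614.56.28 is £7.45/kg.
Origin Tyrica qualifies under the Corune–Tyrica agreement and 2614.56.28 is covered: preferential rate Free applies instead.
Duty = £43,092.80 × 0% = £0.00.
Line 4 (5843.74.57, Tyrica, 2,919 pairs, £702,253.02):
Base rate for 5843.74.57 is 1%.
Origin Tyrica is the FTA partner but 5843.74.57 is not on the preference list; base rate stands.
Duty = £702,253.02 × 1% = £7,022.53.
Total = £20,133.16 + £927.01 + £0.00 + £7,022.53 = £28,082.70.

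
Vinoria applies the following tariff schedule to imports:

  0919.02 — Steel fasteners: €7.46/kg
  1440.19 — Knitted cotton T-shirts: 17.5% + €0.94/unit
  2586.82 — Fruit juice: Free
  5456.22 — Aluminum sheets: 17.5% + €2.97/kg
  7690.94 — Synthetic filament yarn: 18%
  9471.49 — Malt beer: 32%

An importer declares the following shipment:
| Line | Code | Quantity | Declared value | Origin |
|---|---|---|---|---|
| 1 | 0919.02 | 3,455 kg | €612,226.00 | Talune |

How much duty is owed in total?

Line 1 (0919.02, Talune, 3,455 kg, €612,226.00):
Base rate for 0919.02 is €7.46/kg.
Duty = 3,455 × €7.46 = €25,774.30.

€25,774.30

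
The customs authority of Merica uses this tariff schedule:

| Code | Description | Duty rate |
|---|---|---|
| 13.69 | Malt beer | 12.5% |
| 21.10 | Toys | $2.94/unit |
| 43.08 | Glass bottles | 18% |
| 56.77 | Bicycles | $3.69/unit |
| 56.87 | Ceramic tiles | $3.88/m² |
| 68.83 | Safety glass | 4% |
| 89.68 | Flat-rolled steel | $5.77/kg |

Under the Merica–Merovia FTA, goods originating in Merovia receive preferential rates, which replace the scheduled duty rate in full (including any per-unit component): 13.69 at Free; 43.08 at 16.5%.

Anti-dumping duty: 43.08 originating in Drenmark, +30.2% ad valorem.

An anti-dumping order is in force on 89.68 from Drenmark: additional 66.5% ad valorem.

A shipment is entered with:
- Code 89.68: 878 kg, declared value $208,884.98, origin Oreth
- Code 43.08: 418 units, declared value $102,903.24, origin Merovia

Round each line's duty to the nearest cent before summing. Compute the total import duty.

Line 1 (89.68, Oreth, 878 kg, $208,884.98):
Base rate for 89.68 is $5.77/kg.
The additional-duty order on 89.68 targets Drenmark, not Oreth; it does not apply.
Duty = 878 × $5.77 = $5,066.06.
Line 2 (43.08, Merovia, 418 units, $102,903.24):
Base rate for 43.08 is 18%.
Origin Merovia qualifies under the Merica–Merovia agreement and 43.08 is covered: preferential rate 16.5% applies instead.
The additional-duty order on 43.08 targets Drenmark, not Merovia; it does not apply.
Duty = $102,903.24 × 16.5% = $16,979.03.
Total = $5,066.06 + $16,979.03 = $22,045.09.

$22,045.09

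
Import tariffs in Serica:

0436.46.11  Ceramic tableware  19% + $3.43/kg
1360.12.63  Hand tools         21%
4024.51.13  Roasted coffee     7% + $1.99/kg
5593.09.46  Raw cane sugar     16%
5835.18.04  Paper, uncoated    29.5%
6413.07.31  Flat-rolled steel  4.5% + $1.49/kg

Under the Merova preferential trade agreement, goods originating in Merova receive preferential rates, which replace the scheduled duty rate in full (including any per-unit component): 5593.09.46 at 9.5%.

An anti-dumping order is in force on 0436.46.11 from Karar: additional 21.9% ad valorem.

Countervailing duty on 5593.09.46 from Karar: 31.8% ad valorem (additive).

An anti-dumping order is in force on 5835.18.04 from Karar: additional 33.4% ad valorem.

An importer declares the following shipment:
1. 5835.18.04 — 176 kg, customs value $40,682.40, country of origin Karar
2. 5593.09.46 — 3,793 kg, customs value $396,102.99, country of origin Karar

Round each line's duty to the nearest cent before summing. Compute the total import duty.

$214,926.46

Line 1 (5835.18.04, Karar, 176 kg, $40,682.40):
Base rate for 5835.18.04 is 29.5%.
Additional duty on 5835.18.04 from Karar: +33.4%. Applied ad valorem rate: 29.5% + 33.4% = 62.9%.
Duty = $40,682.40 × 62.9% = $25,589.23.
Line 2 (5593.09.46, Karar, 3,793 kg, $396,102.99):
Base rate for 5593.09.46 is 16%.
5593.09.46 has an FTA preferential rate, but origin Karar is not Merova; base rate stands.
Additional duty on 5593.09.46 from Karar: +31.8%. Applied ad valorem rate: 16% + 31.8% = 47.8%.
Duty = $396,102.99 × 47.8% = $189,337.23.
Total = $25,589.23 + $189,337.23 = $214,926.46.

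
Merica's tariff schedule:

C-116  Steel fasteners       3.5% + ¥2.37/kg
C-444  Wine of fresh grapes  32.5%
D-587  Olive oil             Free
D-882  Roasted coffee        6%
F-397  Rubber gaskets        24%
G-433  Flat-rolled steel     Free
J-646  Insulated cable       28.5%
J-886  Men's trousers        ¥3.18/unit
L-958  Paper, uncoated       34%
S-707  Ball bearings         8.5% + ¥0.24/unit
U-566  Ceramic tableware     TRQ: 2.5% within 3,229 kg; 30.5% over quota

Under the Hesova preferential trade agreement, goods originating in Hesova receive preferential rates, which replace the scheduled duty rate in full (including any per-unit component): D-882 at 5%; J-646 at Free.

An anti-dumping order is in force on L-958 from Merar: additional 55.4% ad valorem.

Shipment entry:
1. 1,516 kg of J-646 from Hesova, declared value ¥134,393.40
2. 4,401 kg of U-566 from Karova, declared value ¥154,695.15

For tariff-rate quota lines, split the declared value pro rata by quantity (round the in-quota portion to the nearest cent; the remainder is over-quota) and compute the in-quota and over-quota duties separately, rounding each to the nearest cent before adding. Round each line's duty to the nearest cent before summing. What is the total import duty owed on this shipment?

Line 1 (J-646, Hesova, 1,516 kg, ¥134,393.40):
Base rate for J-646 is 28.5%.
Origin Hesova qualifies under the Merica–Hesova agreement and J-646 is covered: preferential rate Free applies instead.
Duty = ¥134,393.40 × 0% = ¥0.00.
Line 2 (U-566, Karova, 4,401 kg, ¥154,695.15):
Code U-566 is under a tariff-rate quota (threshold 3,229 kg). In-quota: 3,229 kg at 2.5%; over-quota: 1,172 kg at 30.5%.
Pro-rata value split: in-quota = ¥154,695.15 × 3,229/4,401 = ¥113,499.35; over-quota = ¥154,695.15 − ¥113,499.35 = ¥41,195.80.
In-quota duty = ¥113,499.35 × 2.5% = ¥2,837.48. Over-quota duty = ¥41,195.80 × 30.5% = ¥12,564.72.
Line duty = ¥2,837.48 + ¥12,564.72 = ¥15,402.20.
Total = ¥0.00 + ¥15,402.20 = ¥15,402.20.

¥15,402.20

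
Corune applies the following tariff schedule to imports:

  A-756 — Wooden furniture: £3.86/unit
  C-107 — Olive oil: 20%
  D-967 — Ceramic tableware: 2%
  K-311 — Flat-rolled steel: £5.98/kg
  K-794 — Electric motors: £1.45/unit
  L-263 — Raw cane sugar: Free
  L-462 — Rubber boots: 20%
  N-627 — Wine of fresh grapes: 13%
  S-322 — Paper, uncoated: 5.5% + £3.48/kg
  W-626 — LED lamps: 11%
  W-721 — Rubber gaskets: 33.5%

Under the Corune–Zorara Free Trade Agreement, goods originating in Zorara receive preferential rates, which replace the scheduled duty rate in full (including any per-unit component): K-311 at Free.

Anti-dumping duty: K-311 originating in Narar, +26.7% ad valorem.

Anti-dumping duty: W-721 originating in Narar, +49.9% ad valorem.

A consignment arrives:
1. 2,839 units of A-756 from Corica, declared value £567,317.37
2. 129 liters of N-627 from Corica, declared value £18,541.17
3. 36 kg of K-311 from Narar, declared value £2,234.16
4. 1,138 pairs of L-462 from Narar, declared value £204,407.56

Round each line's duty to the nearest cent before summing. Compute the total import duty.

£55,062.20

Line 1 (A-756, Corica, 2,839 units, £567,317.37):
Base rate for A-756 is £3.86/unit.
Duty = 2,839 × £3.86 = £10,958.54.
Line 2 (N-627, Corica, 129 liters, £18,541.17):
Base rate for N-627 is 13%.
Duty = £18,541.17 × 13% = £2,410.35.
Line 3 (K-311, Narar, 36 kg, £2,234.16):
Base rate for K-311 is £5.98/kg.
K-311 has an FTA preferential rate, but origin Narar is not Zorara; base rate stands.
Additional duty on K-311 from Narar: +26.7% ad valorem. Applied ad valorem rate = 26.7%.
Duty = £2,234.16 × 26.7% + 36 × £5.98 = £811.80.
Line 4 (L-462, Narar, 1,138 pairs, £204,407.56):
Base rate for L-462 is 20%.
Duty = £204,407.56 × 20% = £40,881.51.
Total = £10,958.54 + £2,410.35 + £811.80 + £40,881.51 = £55,062.20.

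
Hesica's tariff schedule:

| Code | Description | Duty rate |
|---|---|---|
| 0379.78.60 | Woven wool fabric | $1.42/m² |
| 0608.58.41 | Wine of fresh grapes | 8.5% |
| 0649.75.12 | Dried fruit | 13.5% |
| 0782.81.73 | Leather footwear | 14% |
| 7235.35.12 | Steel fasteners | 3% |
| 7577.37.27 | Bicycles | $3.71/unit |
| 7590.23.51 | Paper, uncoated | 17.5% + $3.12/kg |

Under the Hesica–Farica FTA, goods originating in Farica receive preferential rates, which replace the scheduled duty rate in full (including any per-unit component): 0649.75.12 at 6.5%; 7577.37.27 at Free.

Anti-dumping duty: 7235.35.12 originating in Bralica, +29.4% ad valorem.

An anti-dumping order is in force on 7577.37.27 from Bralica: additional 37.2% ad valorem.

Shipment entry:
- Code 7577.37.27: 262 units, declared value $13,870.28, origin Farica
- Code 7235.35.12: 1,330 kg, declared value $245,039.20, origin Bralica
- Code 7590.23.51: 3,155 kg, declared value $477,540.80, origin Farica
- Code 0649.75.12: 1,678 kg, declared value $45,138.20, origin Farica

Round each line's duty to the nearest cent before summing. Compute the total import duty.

Line 1 (7577.37.27, Farica, 262 units, $13,870.28):
Base rate for 7577.37.27 is $3.71/unit.
Origin Farica qualifies under the Hesica–Farica agreement and 7577.37.27 is covered: preferential rate Free applies instead.
The additional-duty order on 7577.37.27 targets Bralica, not Farica; it does not apply.
Duty = $13,870.28 × 0% = $0.00.
Line 2 (7235.35.12, Bralica, 1,330 kg, $245,039.20):
Base rate for 7235.35.12 is 3%.
Additional duty on 7235.35.12 from Bralica: +29.4%. Applied ad valorem rate: 3% + 29.4% = 32.4%.
Duty = $245,039.20 × 32.4% = $79,392.70.
Line 3 (7590.23.51, Farica, 3,155 kg, $477,540.80):
Base rate for 7590.23.51 is 17.5% + $3.12/kg.
Origin Farica is the FTA partner but 7590.23.51 is not on the preference list; base rate stands.
Duty = $477,540.80 × 17.5% + 3,155 × $3.12 = $93,413.24.
Line 4 (0649.75.12, Farica, 1,678 kg, $45,138.20):
Base rate for 0649.75.12 is 13.5%.
Origin Farica qualifies under the Hesica–Farica agreement and 0649.75.12 is covered: preferential rate 6.5% applies instead.
Duty = $45,138.20 × 6.5% = $2,933.98.
Total = $0.00 + $79,392.70 + $93,413.24 + $2,933.98 = $175,739.92.

$175,739.92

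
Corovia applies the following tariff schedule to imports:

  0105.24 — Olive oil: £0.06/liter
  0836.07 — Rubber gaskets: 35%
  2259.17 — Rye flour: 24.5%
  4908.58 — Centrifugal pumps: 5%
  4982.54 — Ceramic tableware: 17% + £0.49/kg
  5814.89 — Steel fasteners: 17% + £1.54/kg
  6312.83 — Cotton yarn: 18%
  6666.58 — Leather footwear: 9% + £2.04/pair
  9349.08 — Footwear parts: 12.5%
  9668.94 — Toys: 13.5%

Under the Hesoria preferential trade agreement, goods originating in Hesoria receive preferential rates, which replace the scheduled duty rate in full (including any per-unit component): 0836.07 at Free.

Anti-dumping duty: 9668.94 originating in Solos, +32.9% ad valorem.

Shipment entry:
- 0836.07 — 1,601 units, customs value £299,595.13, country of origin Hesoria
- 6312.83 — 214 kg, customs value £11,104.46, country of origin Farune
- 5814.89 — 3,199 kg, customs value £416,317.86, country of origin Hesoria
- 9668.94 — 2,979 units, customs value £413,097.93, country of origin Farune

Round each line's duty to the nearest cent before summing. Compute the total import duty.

Line 1 (0836.07, Hesoria, 1,601 units, £299,595.13):
Base rate for 0836.07 is 35%.
Origin Hesoria qualifies under the Corovia–Hesoria agreement and 0836.07 is covered: preferential rate Free applies instead.
Duty = £299,595.13 × 0% = £0.00.
Line 2 (6312.83, Farune, 214 kg, £11,104.46):
Base rate for 6312.83 is 18%.
Duty = £11,104.46 × 18% = £1,998.80.
Line 3 (5814.89, Hesoria, 3,199 kg, £416,317.86):
Base rate for 5814.89 is 17% + £1.54/kg.
Origin Hesoria is the FTA partner but 5814.89 is not on the preference list; base rate stands.
Duty = £416,317.86 × 17% + 3,199 × £1.54 = £75,700.50.
Line 4 (9668.94, Farune, 2,979 units, £413,097.93):
Base rate for 9668.94 is 13.5%.
The additional-duty order on 9668.94 targets Solos, not Farune; it does not apply.
Duty = £413,097.93 × 13.5% = £55,768.22.
Total = £0.00 + £1,998.80 + £75,700.50 + £55,768.22 = £133,467.52.

£133,467.52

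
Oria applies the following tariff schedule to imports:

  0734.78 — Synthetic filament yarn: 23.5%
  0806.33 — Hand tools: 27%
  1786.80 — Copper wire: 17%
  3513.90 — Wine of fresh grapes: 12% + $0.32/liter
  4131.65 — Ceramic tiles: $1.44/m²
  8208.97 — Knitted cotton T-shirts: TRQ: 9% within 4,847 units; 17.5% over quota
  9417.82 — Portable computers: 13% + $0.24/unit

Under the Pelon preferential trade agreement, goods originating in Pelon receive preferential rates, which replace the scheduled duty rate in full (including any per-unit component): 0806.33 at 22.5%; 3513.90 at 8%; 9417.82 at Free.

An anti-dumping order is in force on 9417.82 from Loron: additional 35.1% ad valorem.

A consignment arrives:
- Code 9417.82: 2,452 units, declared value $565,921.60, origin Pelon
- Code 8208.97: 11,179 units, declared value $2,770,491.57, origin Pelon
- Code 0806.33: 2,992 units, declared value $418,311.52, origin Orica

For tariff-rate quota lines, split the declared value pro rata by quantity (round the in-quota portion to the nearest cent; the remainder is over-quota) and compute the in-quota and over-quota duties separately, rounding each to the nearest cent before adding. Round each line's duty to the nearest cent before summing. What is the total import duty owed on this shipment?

Line 1 (9417.82, Pelon, 2,452 units, $565,921.60):
Base rate for 9417.82 is 13% + $0.24/unit.
Origin Pelon qualifies under the Oria–Pelon agreement and 9417.82 is covered: preferential rate Free applies instead.
The additional-duty order on 9417.82 targets Loron, not Pelon; it does not apply.
Duty = $565,921.60 × 0% = $0.00.
Line 2 (8208.97, Pelon, 11,179 units, $2,770,491.57):
Code 8208.97 is under a tariff-rate quota (threshold 4,847 units). In-quota: 4,847 units at 9%; over-quota: 6,332 units at 17.5%.
Pro-rata value split: in-quota = $2,770,491.57 × 4,847/11,179 = $1,201,232.01; over-quota = $2,770,491.57 − $1,201,232.01 = $1,569,259.56.
In-quota duty = $1,201,232.01 × 9% = $108,110.88. Over-quota duty = $1,569,259.56 × 17.5% = $274,620.42.
Line duty = $108,110.88 + $274,620.42 = $382,731.30.
Line 3 (0806.33, Orica, 2,992 units, $418,311.52):
Base rate for 0806.33 is 27%.
0806.33 has an FTA preferential rate, but origin Orica is not Pelon; base rate stands.
Duty = $418,311.52 × 27% = $112,944.11.
Total = $0.00 + $382,731.30 + $112,944.11 = $495,675.41.

$495,675.41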